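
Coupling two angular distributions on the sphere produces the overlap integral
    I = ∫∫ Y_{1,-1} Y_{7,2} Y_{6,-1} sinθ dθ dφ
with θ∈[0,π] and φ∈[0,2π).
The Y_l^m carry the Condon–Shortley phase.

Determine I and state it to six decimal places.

Checks pass: Σm=0; 14 even; l₃=6∈[6,8].
(2·1+1)(2·7+1)(2·6+1) = 585
Δ: 2! 0! 12! / 15! → 1/1365
sum: t=1:−1/518400 = -1/518400
3j²(1 7 6; 0 0 0) = Δ·Π!·Σ² = 7/195  (sign -1)
sum: t=2:+1/1209600 = 1/1209600
3j²(1 7 6; -1 2 -1) = Δ·Π!·Σ² = 12/455  (sign -1)
combine: 4πI² = 585·7/195·12/455 = 36/65
take √, sign +1: I = 0.20993732

0.209937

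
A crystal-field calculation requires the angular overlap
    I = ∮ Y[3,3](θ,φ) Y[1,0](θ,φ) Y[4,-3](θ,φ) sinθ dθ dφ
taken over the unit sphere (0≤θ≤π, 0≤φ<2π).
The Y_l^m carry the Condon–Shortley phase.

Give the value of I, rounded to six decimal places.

Checks pass: Σm=0; 8 even; l₃=4∈[2,4].
(2·3+1)(2·1+1)(2·4+1) = 189
Δ: 0! 6! 2! / 9! → 1/252
sum: t=0:+1/36 = 1/36
3j²(3 1 4; 0 0 0) = Δ·Π!·Σ² = 4/63  (sign +1)
sum: t=0:+1/720 = 1/720
3j²(3 1 4; 3 0 -3) = Δ·Π!·Σ² = 1/36  (sign -1)
combine: 4πI² = 189·4/63·1/36 = 1/3
take √, sign -1: I = -0.16286750

-0.162868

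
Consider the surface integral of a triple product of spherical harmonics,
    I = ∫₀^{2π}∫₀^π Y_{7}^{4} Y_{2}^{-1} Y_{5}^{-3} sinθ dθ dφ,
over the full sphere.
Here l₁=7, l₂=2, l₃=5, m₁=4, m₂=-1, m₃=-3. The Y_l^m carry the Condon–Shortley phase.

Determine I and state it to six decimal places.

Rules hold: Σm=0, L=14 even, 5≤5≤9.
N = 15·5·11 = 825
Δ = 4!·10!·0!/15! = 1/15015
Racah Σ t=2..2: t=2:+1/57600 = 1/57600
⇒ 3j(7 2 5; 0 0 0)² = 21/715, sgn -1
Racah Σ t=1..1: t=1:−1/483840 = -1/483840
⇒ 3j(7 2 5; 4 -1 -3)² = 3/91, sgn -1
4πI² = N·(3j₀)²·(3jₘ)² = 135/169
I = +1·√(0.798817/4π) = 0.25212656

0.252127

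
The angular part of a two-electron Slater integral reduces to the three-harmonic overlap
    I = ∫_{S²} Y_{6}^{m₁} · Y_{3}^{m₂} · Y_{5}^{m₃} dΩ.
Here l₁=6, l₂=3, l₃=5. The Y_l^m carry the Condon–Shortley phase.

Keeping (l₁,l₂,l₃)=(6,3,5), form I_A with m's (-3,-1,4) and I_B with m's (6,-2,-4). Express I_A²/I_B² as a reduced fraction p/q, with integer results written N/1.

8/11

Same 6,3,5: normalisation and zero-m 3j drop out of the ratio.
A: Δ: 4! 8! 2! / 15! → 1/675675; sum: t=1:−1/241920 t=2:+1/40320 = 1/48384; 3j²(6 3 5; -3 -1 4) = Δ·Π!·Σ² = 24/1001  (sign -1)
B: Δ: 4! 8! 2! / 15! → 1/675675; sum: t=0:+1/967680 = 1/967680; 3j²(6 3 5; 6 -2 -4) = Δ·Π!·Σ² = 3/91  (sign -1)
I_A²/I_B² = (24/1001)/(3/91) = 8/11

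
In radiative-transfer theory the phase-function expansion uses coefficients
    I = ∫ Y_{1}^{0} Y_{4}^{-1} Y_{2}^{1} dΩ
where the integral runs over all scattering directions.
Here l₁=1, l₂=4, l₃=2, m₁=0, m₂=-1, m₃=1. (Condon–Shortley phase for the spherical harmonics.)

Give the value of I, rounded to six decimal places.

0.000000

l₃=2 ∉ [3,5] — triangle fails ⇒ I = 0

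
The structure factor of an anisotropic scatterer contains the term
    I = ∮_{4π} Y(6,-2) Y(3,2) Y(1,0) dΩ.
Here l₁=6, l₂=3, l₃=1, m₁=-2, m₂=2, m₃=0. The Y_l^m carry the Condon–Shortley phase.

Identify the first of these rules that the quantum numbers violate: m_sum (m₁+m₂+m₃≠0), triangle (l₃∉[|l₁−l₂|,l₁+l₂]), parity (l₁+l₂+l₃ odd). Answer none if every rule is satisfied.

m₁+m₂+m₃ = -2 + 2 + 0 = 0  ✓
triangle: |6−3|=3 ≤ l₃=1 ≤ 6+3=9  ✗
parity: l₁+l₂+l₃ = 10 is even

triangle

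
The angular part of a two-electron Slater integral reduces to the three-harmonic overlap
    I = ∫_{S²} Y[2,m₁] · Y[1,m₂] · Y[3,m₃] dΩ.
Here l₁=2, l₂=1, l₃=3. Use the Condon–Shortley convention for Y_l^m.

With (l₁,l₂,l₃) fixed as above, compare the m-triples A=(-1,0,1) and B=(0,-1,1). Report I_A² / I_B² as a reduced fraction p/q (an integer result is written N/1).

Same 2,1,3: normalisation and zero-m 3j drop out of the ratio.
A: Δ: 0! 4! 2! / 7! → 1/105; sum: t=0:+1/6 = 1/6; 3j²(2 1 3; -1 0 1) = Δ·Π!·Σ² = 8/105  (sign +1)
B: Δ: 0! 4! 2! / 7! → 1/105; sum: t=0:+1/8 = 1/8; 3j²(2 1 3; 0 -1 1) = Δ·Π!·Σ² = 2/35  (sign +1)
I_A²/I_B² = (8/105)/(2/35) = 4/3

4/3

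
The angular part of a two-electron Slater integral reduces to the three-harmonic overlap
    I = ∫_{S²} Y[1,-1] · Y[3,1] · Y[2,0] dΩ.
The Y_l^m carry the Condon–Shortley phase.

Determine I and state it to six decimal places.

-0.202301

m-sum 0 ✓  L=6 even ✓  2≤2≤4 ✓
Π(2lᵢ+1) = 3×7×5 = 105
triangle coeff Δ(1,3,2) = 1/105
Σ_t [1,1]: t=1:−1/4 = -1/4
(3j)²=3/35 [(1 3 2; 0 0 0)], sign=-1
Σ_t [2,2]: t=2:+1/8 = 1/8
(3j)²=2/35 [(1 3 2; -1 1 0)], sign=+1
⇒ 4πI² = 18/35
I = (-1)√(18/35/(4π)) = -0.20230066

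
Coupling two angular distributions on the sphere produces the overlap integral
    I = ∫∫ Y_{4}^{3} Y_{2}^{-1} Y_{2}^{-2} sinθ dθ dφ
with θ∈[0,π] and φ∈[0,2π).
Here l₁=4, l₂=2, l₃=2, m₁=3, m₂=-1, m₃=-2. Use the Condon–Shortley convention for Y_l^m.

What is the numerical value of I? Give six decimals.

Rules hold: Σm=0, L=8 even, 2≤2≤6.
N = 9·5·5 = 225
Δ = 4!·4!·0!/9! = 1/630
Racah Σ t=2..2: t=2:+1/16 = 1/16
⇒ 3j(4 2 2; 0 0 0)² = 2/35, sgn +1
Racah Σ t=1..1: t=1:−1/144 = -1/144
⇒ 3j(4 2 2; 3 -1 -2)² = 1/18, sgn -1
4πI² = N·(3j₀)²·(3jₘ)² = 5/7
I = -1·√(0.714286/4π) = -0.23841361

-0.238414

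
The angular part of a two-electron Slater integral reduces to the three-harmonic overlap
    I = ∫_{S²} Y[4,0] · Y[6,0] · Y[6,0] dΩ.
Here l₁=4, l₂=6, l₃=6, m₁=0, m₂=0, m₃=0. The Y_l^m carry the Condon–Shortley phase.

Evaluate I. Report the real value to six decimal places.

0.126716

m-sum 0 ✓  L=16 even ✓  2≤6≤10 ✓
Π(2lᵢ+1) = 9×13×13 = 1521
triangle coeff Δ(4,6,6) = 1/15315300
Σ_t [0,4]: t=0:+1/829440 t=1:−1/25920 t=2:+1/9216 t=3:−1/25920 t=4:+1/829440 = 7/207360
(3j)²=28/2431 [(4 6 6; 0 0 0)], sign=+1
(m-triple is (0,0,0) — same symbol as above.)
⇒ 4πI² = 7056/34969
I = (+1)√(7056/34969/(4π)) = 0.12671638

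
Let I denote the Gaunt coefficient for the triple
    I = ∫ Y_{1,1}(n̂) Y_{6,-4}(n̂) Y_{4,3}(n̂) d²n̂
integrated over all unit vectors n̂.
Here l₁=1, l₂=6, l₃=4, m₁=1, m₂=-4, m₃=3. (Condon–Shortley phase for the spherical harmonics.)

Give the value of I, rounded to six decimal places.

triangle: need 5≤l₃≤7, have 4; I=0

0.000000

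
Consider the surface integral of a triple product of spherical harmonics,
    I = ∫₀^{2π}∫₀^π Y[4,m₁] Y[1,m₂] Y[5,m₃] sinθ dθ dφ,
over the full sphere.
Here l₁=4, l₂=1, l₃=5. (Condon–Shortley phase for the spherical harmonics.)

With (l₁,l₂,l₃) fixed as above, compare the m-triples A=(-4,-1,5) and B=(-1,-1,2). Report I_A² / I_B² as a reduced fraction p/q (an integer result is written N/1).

15/7

l's match ⇒ only the (l;m) 3-j factors differ between A and B.
A: triangle coeff Δ(4,1,5) = 1/495; Σ_t [0,0]: t=0:+1/80640 = 1/80640; (3j)²=1/11 [(4 1 5; -4 -1 5)], sign=+1
B: triangle coeff Δ(4,1,5) = 1/495; Σ_t [0,0]: t=0:+1/1440 = 1/1440; (3j)²=7/165 [(4 1 5; -1 -1 2)], sign=-1
I_A²/I_B² = (1/11)/(7/165) = 15/7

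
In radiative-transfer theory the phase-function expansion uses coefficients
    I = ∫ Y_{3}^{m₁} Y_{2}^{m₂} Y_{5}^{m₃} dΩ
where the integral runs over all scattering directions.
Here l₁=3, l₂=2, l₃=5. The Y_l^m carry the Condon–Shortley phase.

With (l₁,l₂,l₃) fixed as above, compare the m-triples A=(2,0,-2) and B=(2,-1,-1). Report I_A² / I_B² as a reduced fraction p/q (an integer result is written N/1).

l's match ⇒ only the (l;m) 3-j factors differ between A and B.
A: triangle coeff Δ(3,2,5) = 1/2310; Σ_t [0,0]: t=0:+1/480 = 1/480; (3j)²=3/110 [(3 2 5; 2 0 -2)], sign=-1
B: triangle coeff Δ(3,2,5) = 1/2310; Σ_t [0,0]: t=0:+1/720 = 1/720; (3j)²=4/385 [(3 2 5; 2 -1 -1)], sign=+1
I_A²/I_B² = (3/110)/(4/385) = 21/8

21/8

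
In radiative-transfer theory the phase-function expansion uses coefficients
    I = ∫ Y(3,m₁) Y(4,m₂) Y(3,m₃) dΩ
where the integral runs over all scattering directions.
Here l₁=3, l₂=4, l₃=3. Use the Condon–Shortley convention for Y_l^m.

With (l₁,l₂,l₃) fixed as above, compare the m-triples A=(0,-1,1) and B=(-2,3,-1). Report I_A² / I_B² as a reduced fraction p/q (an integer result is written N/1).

15/14

Shared (l₁,l₂,l₃)=(3,4,3): N and (l;000)² cancel in I_A²/I_B².
A: Δ = 4!·2!·4!/11! = 1/34650; Racah Σ t=1..3: t=1:−1/48 t=2:+1/24 t=3:−1/288 = 5/288; ⇒ 3j(3 4 3; 0 -1 1)² = 5/462, sgn +1
B: Δ = 4!·2!·4!/11! = 1/34650; Racah Σ t=3..4: t=3:−1/288 t=4:+1/144 = 1/288; ⇒ 3j(3 4 3; -2 3 -1)² = 1/99, sgn +1
I_A²/I_B² = (5/462)/(1/99) = 15/14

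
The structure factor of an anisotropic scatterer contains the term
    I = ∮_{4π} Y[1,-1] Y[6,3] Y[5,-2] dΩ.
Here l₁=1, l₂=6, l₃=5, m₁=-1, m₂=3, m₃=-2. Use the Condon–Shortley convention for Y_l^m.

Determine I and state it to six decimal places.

-0.245154

Rules hold: Σm=0, L=12 even, 5≤5≤7.
N = 3·13·11 = 429
Δ = 2!·0!·10!/13! = 1/858
Racah Σ t=1..1: t=1:−1/14400 = -1/14400
⇒ 3j(1 6 5; 0 0 0)² = 6/143, sgn +1
Racah Σ t=2..2: t=2:+1/60480 = 1/60480
⇒ 3j(1 6 5; -1 3 -2)² = 6/143, sgn -1
4πI² = N·(3j₀)²·(3jₘ)² = 108/143
I = -1·√(0.755245/4π) = -0.24515397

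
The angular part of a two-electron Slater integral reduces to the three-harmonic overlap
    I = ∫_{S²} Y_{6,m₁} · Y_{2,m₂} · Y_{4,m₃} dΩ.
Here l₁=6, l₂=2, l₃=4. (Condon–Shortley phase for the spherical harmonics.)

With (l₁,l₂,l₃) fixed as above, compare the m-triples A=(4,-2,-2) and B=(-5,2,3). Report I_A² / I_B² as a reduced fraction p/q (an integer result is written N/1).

Shared (l₁,l₂,l₃)=(6,2,4): N and (l;000)² cancel in I_A²/I_B².
A: Δ = 4!·8!·0!/13! = 1/6435; Racah Σ t=0..0: t=0:+1/34560 = 1/34560; ⇒ 3j(6 2 4; 4 -2 -2)² = 14/429, sgn +1
B: Δ = 4!·8!·0!/13! = 1/6435; Racah Σ t=4..4: t=4:+1/120960 = 1/120960; ⇒ 3j(6 2 4; -5 2 3)² = 2/39, sgn -1
I_A²/I_B² = (14/429)/(2/39) = 7/11

7/11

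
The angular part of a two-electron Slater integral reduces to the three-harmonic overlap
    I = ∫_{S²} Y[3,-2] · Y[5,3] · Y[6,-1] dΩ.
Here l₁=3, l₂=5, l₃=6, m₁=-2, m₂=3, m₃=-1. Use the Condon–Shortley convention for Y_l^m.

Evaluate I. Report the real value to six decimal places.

Checks pass: Σm=0; 14 even; l₃=6∈[2,8].
(2·3+1)(2·5+1)(2·6+1) = 1001
Δ: 2! 4! 8! / 15! → 1/675675
sum: t=0:+1/8640 t=1:−1/2304 t=2:+1/8640 = -7/34560
3j²(3 5 6; 0 0 0) = Δ·Π!·Σ² = 7/429  (sign -1)
sum: t=1:−1/120960 t=2:+1/17280 = 1/20160
3j²(3 5 6; -2 3 -1) = Δ·Π!·Σ² = 64/3003  (sign -1)
combine: 4πI² = 1001·7/429·64/3003 = 448/1287
take √, sign +1: I = 0.16643505

0.166435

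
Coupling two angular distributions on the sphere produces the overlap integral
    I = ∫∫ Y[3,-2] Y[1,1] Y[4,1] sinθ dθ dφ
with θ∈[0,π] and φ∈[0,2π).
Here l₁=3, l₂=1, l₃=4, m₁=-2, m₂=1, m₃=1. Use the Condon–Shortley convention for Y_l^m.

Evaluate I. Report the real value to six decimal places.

-0.106622

Checks pass: Σm=0; 8 even; l₃=4∈[2,4].
(2·3+1)(2·1+1)(2·4+1) = 189
Δ: 0! 6! 2! / 9! → 1/252
sum: t=0:+1/36 = 1/36
3j²(3 1 4; 0 0 0) = Δ·Π!·Σ² = 4/63  (sign +1)
sum: t=0:+1/240 = 1/240
3j²(3 1 4; -2 1 1) = Δ·Π!·Σ² = 1/84  (sign -1)
combine: 4πI² = 189·4/63·1/84 = 1/7
take √, sign -1: I = -0.10662181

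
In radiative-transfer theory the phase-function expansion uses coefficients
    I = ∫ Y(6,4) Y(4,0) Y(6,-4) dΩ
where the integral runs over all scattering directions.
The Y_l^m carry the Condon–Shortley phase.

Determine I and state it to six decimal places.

-0.144819

Checks pass: Σm=0; 16 even; l₃=6∈[2,10].
(2·6+1)(2·4+1)(2·6+1) = 1521
Δ: 4! 8! 4! / 17! → 1/15315300
sum: t=0:+1/829440 t=1:−1/25920 t=2:+1/9216 t=3:−1/25920 t=4:+1/829440 = 7/207360
3j²(6 4 6; 0 0 0) = Δ·Π!·Σ² = 28/2431  (sign +1)
sum: t=0:+1/829440 t=1:−1/181440 t=2:+1/645120 = -1/362880
3j²(6 4 6; 4 0 -4) = Δ·Π!·Σ² = 256/17017  (sign -1)
combine: 4πI² = 1521·28/2431·256/17017 = 9216/34969
take √, sign -1: I = -0.14481872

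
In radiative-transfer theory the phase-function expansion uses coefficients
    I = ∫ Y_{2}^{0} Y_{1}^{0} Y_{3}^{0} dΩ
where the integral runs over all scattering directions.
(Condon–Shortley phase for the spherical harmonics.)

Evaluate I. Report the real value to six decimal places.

Checks pass: Σm=0; 6 even; l₃=3∈[1,3].
(2·2+1)(2·1+1)(2·3+1) = 105
Δ: 0! 4! 2! / 7! → 1/105
sum: t=0:+1/4 = 1/4
3j²(2 1 3; 0 0 0) = Δ·Π!·Σ² = 3/35  (sign -1)
(m-triple is (0,0,0) — same symbol as above.)
combine: 4πI² = 105·3/35·3/35 = 27/35
take √, sign +1: I = 0.24776670

0.247767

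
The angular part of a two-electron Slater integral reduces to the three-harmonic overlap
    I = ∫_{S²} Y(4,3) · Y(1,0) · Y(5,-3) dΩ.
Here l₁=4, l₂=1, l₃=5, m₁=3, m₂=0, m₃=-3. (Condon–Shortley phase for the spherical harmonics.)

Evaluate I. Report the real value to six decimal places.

-0.196426

Checks pass: Σm=0; 10 even; l₃=5∈[3,5].
(2·4+1)(2·1+1)(2·5+1) = 297
Δ: 0! 8! 2! / 11! → 1/495
sum: t=0:+1/576 = 1/576
3j²(4 1 5; 0 0 0) = Δ·Π!·Σ² = 5/99  (sign -1)
sum: t=0:+1/5040 = 1/5040
3j²(4 1 5; 3 0 -3) = Δ·Π!·Σ² = 16/495  (sign +1)
combine: 4πI² = 297·5/99·16/495 = 16/33
take √, sign -1: I = -0.19642560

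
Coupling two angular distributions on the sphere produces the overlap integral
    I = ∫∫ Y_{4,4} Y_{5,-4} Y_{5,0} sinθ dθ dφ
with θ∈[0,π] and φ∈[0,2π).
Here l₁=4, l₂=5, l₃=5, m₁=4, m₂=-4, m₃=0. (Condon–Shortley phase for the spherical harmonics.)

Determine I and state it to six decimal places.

m-sum 0 ✓  L=14 even ✓  1≤5≤9 ✓
Π(2lᵢ+1) = 9×11×11 = 1089
triangle coeff Δ(4,5,5) = 1/3153150
Σ_t [0,4]: t=0:+1/69120 t=1:−1/1728 t=2:+1/576 t=3:−1/1728 t=4:+1/69120 = 7/11520
(3j)²=2/143 [(4 5 5; 0 0 0)], sign=-1
Σ_t [0,0]: t=0:+1/69120 = 1/69120
(3j)²=2/143 [(4 5 5; 4 -4 0)], sign=-1
⇒ 4πI² = 36/169
I = (+1)√(36/169/(4π)) = 0.13019760

0.130198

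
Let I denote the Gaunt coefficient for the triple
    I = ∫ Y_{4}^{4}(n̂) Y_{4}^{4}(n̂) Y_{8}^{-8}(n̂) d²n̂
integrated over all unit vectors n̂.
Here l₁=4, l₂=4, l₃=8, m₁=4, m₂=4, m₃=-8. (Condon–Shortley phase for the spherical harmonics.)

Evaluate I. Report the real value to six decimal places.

Rules hold: Σm=0, L=16 even, 0≤8≤8.
N = 9·9·17 = 1377
Δ = 0!·8!·8!/17! = 1/218790
Racah Σ t=0..0: t=0:+1/331776 = 1/331776
⇒ 3j(4 4 8; 0 0 0)² = 490/21879, sgn +1
Racah Σ t=0..0: t=0:+1/1625702400 = 1/1625702400
⇒ 3j(4 4 8; 4 4 -8)² = 1/17, sgn +1
4πI² = N·(3j₀)²·(3jₘ)² = 4410/2431
I = +1·√(1.81407/4π) = 0.37994601

0.379946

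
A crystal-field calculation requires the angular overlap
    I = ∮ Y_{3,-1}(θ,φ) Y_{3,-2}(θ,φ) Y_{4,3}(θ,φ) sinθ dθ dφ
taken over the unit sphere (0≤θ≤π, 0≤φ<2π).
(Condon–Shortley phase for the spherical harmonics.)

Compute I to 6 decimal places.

m-sum 0 ✓  L=10 even ✓  0≤4≤6 ✓
Π(2lᵢ+1) = 7×7×9 = 441
triangle coeff Δ(3,3,4) = 1/34650
Σ_t [0,2]: t=0:+1/72 t=1:−1/16 t=2:+1/72 = -5/144
(3j)²=2/77 [(3 3 4; 0 0 0)], sign=-1
Σ_t [0,1]: t=0:+1/288 t=1:−1/144 = -1/288
(3j)²=1/99 [(3 3 4; -1 -2 3)], sign=+1
⇒ 4πI² = 14/121
I = (-1)√(14/121/(4π)) = -0.09595473

-0.095955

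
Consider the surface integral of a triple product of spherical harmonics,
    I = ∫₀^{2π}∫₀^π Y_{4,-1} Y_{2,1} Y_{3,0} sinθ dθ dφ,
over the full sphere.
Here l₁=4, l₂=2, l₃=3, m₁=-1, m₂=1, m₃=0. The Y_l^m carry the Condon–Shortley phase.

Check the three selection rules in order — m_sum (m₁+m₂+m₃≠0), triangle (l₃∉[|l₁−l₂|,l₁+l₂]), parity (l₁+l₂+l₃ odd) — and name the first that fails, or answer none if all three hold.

azimuthal sum: -1 + 1 + 0 = 0  ✓
2 ≤ 3 ≤ 6 (triangle on l)  ✓
L = 4 + 2 + 3 = 9 (odd)  ✗

parity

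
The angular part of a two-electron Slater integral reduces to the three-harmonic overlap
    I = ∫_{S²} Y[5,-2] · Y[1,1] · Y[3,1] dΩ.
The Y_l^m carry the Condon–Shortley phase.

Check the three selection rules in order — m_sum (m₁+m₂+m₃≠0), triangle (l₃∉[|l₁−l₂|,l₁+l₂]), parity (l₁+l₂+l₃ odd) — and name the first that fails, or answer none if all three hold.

triangle

m₁+m₂+m₃ = -2 + 1 + 1 = 0  ✓
triangle: |5−1|=4 ≤ l₃=3 ≤ 5+1=6  ✗
parity: l₁+l₂+l₃ = 9 is odd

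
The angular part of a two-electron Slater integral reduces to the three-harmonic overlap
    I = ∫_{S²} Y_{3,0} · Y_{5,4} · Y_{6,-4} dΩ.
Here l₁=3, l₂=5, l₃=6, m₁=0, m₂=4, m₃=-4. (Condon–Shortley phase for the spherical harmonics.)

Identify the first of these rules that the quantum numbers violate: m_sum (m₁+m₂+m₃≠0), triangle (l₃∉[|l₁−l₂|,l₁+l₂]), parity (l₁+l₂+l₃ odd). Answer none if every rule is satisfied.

none

m₁+m₂+m₃ = 0 + 4 − 4 = 0  ✓
triangle: |3−5|=2 ≤ l₃=6 ≤ 3+5=8  ✓
parity: l₁+l₂+l₃ = 14 is even  ✓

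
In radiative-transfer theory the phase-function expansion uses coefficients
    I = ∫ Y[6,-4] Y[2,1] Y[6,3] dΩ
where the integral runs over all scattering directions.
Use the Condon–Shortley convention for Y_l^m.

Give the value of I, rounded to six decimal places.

0.179515

Rules hold: Σm=0, L=14 even, 4≤6≤8.
N = 13·5·13 = 845
Δ = 2!·10!·2!/15! = 1/90090
Racah Σ t=0..2: t=0:+1/69120 t=1:−1/14400 t=2:+1/69120 = -7/172800
⇒ 3j(6 2 6; 0 0 0)² = 14/715, sgn -1
Racah Σ t=1..2: t=1:−1/725760 t=2:+1/161280 = 1/207360
⇒ 3j(6 2 6; -4 1 3)² = 7/286, sgn -1
4πI² = N·(3j₀)²·(3jₘ)² = 49/121
I = +1·√(0.404959/4π) = 0.17951487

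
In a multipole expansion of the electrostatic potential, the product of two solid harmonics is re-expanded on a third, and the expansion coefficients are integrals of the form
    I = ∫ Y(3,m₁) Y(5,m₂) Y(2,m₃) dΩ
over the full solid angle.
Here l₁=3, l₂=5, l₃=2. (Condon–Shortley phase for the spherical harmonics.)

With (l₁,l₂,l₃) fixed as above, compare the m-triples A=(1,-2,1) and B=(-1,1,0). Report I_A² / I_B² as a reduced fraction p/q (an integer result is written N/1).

7/6

Same 3,5,2: normalisation and zero-m 3j drop out of the ratio.
A: Δ: 6! 0! 4! / 11! → 1/2310; sum: t=2:+1/288 = 1/288; 3j²(3 5 2; 1 -2 1) = Δ·Π!·Σ² = 1/22  (sign -1)
B: Δ: 6! 0! 4! / 11! → 1/2310; sum: t=4:+1/192 = 1/192; 3j²(3 5 2; -1 1 0) = Δ·Π!·Σ² = 3/77  (sign +1)
I_A²/I_B² = (1/22)/(3/77) = 7/6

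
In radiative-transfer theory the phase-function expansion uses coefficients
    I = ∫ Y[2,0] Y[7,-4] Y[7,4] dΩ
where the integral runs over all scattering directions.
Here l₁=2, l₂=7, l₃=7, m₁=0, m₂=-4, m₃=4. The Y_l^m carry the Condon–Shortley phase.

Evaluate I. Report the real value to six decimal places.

0.022834

Rules hold: Σm=0, L=16 even, 5≤7≤9.
N = 5·15·15 = 1125
Δ = 2!·2!·12!/17! = 1/185640
Racah Σ t=0..2: t=0:+1/2419200 t=1:−1/518400 t=2:+1/2419200 = -1/907200
⇒ 3j(2 7 7; 0 0 0)² = 56/3315, sgn +1
Racah Σ t=0..2: t=0:+1/8709120 t=1:−1/7257600 t=2:+1/159667200 = -1/59875200
⇒ 3j(2 7 7; 0 -4 4)² = 8/23205, sgn +1
4πI² = N·(3j₀)²·(3jₘ)² = 320/48841
I = +1·√(0.00655187/4π) = 0.02283378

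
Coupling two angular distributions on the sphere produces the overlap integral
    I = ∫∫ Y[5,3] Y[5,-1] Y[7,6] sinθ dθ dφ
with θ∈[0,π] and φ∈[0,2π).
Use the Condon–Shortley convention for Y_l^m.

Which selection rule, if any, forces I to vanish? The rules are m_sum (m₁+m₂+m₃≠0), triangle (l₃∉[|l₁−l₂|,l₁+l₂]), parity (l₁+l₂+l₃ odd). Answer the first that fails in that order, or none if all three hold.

m_sum

m₁+m₂+m₃ = 3 − 1 + 6 = 8  ✗
triangle: |5−5|=0 ≤ l₃=7 ≤ 5+5=10
parity: l₁+l₂+l₃ = 17 is odd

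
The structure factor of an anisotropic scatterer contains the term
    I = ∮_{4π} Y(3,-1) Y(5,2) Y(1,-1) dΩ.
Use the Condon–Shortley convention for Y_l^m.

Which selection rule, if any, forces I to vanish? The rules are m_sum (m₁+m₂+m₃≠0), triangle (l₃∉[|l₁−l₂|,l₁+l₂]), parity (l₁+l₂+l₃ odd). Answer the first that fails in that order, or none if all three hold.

Σmᵢ = 0  ✓
l₃∈[|l₁−l₂|,l₁+l₂]=[2,8], have l₃=1  ✗
Σlᵢ = 9 ⇒ odd

triangle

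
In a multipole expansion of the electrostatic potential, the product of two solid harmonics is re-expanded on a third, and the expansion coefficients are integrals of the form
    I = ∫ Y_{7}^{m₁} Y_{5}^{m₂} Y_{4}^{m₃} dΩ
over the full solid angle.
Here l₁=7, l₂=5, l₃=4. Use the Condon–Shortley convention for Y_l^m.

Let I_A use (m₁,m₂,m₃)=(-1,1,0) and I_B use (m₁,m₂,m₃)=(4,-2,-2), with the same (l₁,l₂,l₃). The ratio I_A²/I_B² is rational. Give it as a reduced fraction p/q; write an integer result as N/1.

77/120

l's match ⇒ only the (l;m) 3-j factors differ between A and B.
A: triangle coeff Δ(7,5,4) = 1/6126120; Σ_t [4,6]: t=4:+1/55296 t=5:−1/25920 t=6:+1/138240 = -11/829440; (3j)²=11/1326 [(7 5 4; -1 1 0)], sign=-1
B: triangle coeff Δ(7,5,4) = 1/6126120; Σ_t [1,3]: t=1:−1/483840 t=2:+1/172800 t=3:−1/1036800 = 1/362880; (3j)²=20/1547 [(7 5 4; 4 -2 -2)], sign=+1
I_A²/I_B² = (11/1326)/(20/1547) = 77/120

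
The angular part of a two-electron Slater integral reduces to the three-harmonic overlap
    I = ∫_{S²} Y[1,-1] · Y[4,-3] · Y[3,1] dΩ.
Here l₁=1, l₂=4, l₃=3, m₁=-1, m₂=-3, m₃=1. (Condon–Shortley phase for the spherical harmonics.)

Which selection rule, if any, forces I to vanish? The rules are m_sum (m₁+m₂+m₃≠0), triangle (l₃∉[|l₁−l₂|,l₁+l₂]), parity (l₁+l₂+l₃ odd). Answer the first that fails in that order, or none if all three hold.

Σmᵢ = -3  ✗
l₃∈[|l₁−l₂|,l₁+l₂]=[3,5], have l₃=3
Σlᵢ = 8 ⇒ even

m_sum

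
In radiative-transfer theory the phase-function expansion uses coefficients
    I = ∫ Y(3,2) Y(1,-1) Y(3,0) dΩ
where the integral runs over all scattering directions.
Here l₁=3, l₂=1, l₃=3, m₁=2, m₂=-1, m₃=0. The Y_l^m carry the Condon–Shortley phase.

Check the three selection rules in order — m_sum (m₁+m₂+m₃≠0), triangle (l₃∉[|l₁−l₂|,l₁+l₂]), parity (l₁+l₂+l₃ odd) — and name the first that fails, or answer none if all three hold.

m_sum

m₁+m₂+m₃ = 2 − 1 + 0 = 1  ✗
triangle: |3−1|=2 ≤ l₃=3 ≤ 3+1=4
parity: l₁+l₂+l₃ = 7 is odd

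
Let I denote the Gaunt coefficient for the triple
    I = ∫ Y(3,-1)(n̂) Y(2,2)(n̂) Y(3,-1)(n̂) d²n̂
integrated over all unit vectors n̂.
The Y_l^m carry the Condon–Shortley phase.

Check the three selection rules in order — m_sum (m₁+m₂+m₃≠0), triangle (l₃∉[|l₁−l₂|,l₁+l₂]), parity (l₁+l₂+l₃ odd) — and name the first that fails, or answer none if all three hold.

azimuthal sum: -1 + 2 − 1 = 0  ✓
1 ≤ 3 ≤ 5 (triangle on l)  ✓
L = 3 + 2 + 3 = 8 (even)  ✓

none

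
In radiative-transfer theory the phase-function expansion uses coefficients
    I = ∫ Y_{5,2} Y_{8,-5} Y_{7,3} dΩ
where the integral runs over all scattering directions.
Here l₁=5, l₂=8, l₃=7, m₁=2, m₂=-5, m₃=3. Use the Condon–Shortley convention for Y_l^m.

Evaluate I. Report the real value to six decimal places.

m-sum 0 ✓  L=20 even ✓  3≤7≤13 ✓
Π(2lᵢ+1) = 11×17×15 = 2805
triangle coeff Δ(5,8,7) = 1/814773960
Σ_t [1,5]: t=1:−1/87091200 t=2:+1/4976640 t=3:−1/2073600 t=4:+1/4976640 t=5:−1/87091200 = -1/9676800
(3j)²=360/46189 [(5 8 7; 0 0 0)], sign=+1
Σ_t [0,3]: t=0:+1/130636800 t=1:−1/38707200 t=2:+1/104509440 t=3:−1/3135283200 = -1/111974400
(3j)²=28/2907 [(5 8 7; 2 -5 3)], sign=-1
⇒ 4πI² = 16800/79781
I = (-1)√(16800/79781/(4π)) = -0.12944938

-0.129449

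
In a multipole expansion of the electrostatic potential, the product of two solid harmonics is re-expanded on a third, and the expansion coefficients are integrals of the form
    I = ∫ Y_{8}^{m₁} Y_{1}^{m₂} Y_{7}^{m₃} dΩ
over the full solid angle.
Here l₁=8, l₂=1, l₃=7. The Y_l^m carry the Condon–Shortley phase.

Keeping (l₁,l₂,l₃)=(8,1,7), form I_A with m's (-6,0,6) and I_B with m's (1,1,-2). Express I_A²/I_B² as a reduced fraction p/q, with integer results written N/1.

l's match ⇒ only the (l;m) 3-j factors differ between A and B.
A: triangle coeff Δ(8,1,7) = 1/2040; Σ_t [1,1]: t=1:−1/6227020800 = -1/6227020800; (3j)²=7/510 [(8 1 7; -6 0 6)], sign=+1
B: triangle coeff Δ(8,1,7) = 1/2040; Σ_t [2,2]: t=2:+1/87091200 = 1/87091200; (3j)²=7/680 [(8 1 7; 1 1 -2)], sign=-1
I_A²/I_B² = (7/510)/(7/680) = 4/3

4/3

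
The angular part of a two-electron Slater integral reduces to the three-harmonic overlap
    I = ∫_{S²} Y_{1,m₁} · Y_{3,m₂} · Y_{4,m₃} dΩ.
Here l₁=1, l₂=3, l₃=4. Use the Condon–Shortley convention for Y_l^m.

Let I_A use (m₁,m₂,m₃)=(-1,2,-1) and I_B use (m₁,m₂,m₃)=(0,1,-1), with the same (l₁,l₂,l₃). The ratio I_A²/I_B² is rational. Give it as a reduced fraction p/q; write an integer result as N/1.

1/5

Same 1,3,4: normalisation and zero-m 3j drop out of the ratio.
A: Δ: 0! 2! 6! / 9! → 1/252; sum: t=0:+1/240 = 1/240; 3j²(1 3 4; -1 2 -1) = Δ·Π!·Σ² = 1/84  (sign -1)
B: Δ: 0! 2! 6! / 9! → 1/252; sum: t=0:+1/48 = 1/48; 3j²(1 3 4; 0 1 -1) = Δ·Π!·Σ² = 5/84  (sign -1)
I_A²/I_B² = (1/84)/(5/84) = 1/5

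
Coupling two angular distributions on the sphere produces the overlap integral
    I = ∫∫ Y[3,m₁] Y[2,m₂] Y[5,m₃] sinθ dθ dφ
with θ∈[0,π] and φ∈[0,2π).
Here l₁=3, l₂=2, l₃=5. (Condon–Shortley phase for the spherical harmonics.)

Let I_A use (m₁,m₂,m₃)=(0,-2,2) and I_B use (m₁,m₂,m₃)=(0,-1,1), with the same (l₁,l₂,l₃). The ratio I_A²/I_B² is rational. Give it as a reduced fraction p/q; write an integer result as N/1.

Shared (l₁,l₂,l₃)=(3,2,5): N and (l;000)² cancel in I_A²/I_B².
A: Δ = 0!·6!·4!/11! = 1/2310; Racah Σ t=0..0: t=0:+1/864 = 1/864; ⇒ 3j(3 2 5; 0 -2 2)² = 1/66, sgn -1
B: Δ = 0!·6!·4!/11! = 1/2310; Racah Σ t=0..0: t=0:+1/216 = 1/216; ⇒ 3j(3 2 5; 0 -1 1)² = 8/231, sgn +1
I_A²/I_B² = (1/66)/(8/231) = 7/16

7/16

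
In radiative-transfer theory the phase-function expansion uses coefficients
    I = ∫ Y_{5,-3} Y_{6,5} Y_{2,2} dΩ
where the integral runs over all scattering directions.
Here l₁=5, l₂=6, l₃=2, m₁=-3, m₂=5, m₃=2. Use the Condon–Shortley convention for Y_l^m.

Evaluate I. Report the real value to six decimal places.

0.000000

-3 + 5 + 2 = 4 ≠ 0: azimuthal integral kills it; I = 0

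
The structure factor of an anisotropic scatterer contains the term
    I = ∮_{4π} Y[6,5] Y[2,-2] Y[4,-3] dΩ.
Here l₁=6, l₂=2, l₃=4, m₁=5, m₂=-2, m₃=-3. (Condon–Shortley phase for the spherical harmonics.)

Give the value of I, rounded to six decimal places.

-0.288917

m-sum 0 ✓  L=12 even ✓  4≤4≤8 ✓
Π(2lᵢ+1) = 13×5×9 = 585
triangle coeff Δ(6,2,4) = 1/6435
Σ_t [2,2]: t=2:+1/2304 = 1/2304
(3j)²=5/143 [(6 2 4; 0 0 0)], sign=+1
Σ_t [0,0]: t=0:+1/120960 = 1/120960
(3j)²=2/39 [(6 2 4; 5 -2 -3)], sign=-1
⇒ 4πI² = 150/143
I = (-1)√(150/143/(4π)) = -0.28891672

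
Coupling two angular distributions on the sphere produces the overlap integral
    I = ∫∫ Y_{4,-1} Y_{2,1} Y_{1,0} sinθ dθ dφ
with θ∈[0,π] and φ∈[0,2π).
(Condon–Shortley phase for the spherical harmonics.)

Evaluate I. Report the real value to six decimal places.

|4−2|≤1≤4+2 violated ⇒ I = 0

0.000000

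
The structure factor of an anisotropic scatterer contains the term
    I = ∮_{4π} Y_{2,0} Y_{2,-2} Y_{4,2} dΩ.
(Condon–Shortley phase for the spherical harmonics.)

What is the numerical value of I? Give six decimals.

0.156078

m-sum 0 ✓  L=8 even ✓  0≤4≤4 ✓
Π(2lᵢ+1) = 5×5×9 = 225
triangle coeff Δ(2,2,4) = 1/630
Σ_t [0,0]: t=0:+1/16 = 1/16
(3j)²=2/35 [(2 2 4; 0 0 0)], sign=+1
Σ_t [0,0]: t=0:+1/96 = 1/96
(3j)²=1/42 [(2 2 4; 0 -2 2)], sign=+1
⇒ 4πI² = 15/49
I = (+1)√(15/49/(4π)) = 0.15607835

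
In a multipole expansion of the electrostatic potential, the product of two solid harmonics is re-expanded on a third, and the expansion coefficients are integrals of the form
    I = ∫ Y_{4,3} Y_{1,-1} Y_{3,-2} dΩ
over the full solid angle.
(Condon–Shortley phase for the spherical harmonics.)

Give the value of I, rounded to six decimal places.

m-sum 0 ✓  L=8 even ✓  3≤3≤5 ✓
Π(2lᵢ+1) = 9×3×7 = 189
triangle coeff Δ(4,1,3) = 1/252
Σ_t [1,1]: t=1:−1/36 = -1/36
(3j)²=4/63 [(4 1 3; 0 0 0)], sign=+1
Σ_t [0,0]: t=0:+1/240 = 1/240
(3j)²=1/12 [(4 1 3; 3 -1 -2)], sign=-1
⇒ 4πI² = 1/1
I = (-1)√(1/1/(4π)) = -0.28209479

-0.282095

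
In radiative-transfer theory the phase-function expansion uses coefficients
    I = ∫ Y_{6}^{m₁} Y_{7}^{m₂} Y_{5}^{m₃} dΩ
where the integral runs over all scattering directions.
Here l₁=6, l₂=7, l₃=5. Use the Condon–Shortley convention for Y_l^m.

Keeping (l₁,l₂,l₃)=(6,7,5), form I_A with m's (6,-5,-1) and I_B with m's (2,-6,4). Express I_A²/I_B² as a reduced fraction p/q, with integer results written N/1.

l's match ⇒ only the (l;m) 3-j factors differ between A and B.
A: triangle coeff Δ(6,7,5) = 1/174594420; Σ_t [0,0]: t=0:+1/46448640 = 1/46448640; (3j)²=2475/117572 [(6 7 5; 6 -5 -1)], sign=+1
B: triangle coeff Δ(6,7,5) = 1/174594420; Σ_t [0,1]: t=0:+1/116121600 t=1:−1/21772800 = -13/348364800; (3j)²=169/9690 [(6 7 5; 2 -6 4)], sign=+1
I_A²/I_B² = (2475/117572)/(169/9690) = 37125/30758

37125/30758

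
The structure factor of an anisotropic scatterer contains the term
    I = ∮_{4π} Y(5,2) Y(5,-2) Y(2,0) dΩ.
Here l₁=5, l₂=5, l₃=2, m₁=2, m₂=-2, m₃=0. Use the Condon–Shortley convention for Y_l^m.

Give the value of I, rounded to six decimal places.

m-sum 0 ✓  L=12 even ✓  0≤2≤10 ✓
Π(2lᵢ+1) = 11×11×5 = 605
triangle coeff Δ(5,5,2) = 1/38610
Σ_t [3,5]: t=3:−1/2880 t=4:+1/576 t=5:−1/2880 = 1/960
(3j)²=10/429 [(5 5 2; 0 0 0)], sign=+1
Σ_t [1,3]: t=1:−1/20160 t=2:+1/1440 t=3:−1/2880 = 1/3360
(3j)²=6/715 [(5 5 2; 2 -2 0)], sign=+1
⇒ 4πI² = 20/169
I = (+1)√(20/169/(4π)) = 0.09704356

0.097044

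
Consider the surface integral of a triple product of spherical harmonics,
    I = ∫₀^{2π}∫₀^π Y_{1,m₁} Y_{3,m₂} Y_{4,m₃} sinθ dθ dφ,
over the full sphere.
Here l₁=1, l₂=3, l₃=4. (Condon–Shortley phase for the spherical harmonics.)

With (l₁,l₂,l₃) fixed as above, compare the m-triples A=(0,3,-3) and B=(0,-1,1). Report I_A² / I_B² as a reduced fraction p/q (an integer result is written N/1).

7/15

l's match ⇒ only the (l;m) 3-j factors differ between A and B.
A: triangle coeff Δ(1,3,4) = 1/252; Σ_t [0,0]: t=0:+1/720 = 1/720; (3j)²=1/36 [(1 3 4; 0 3 -3)], sign=-1
B: triangle coeff Δ(1,3,4) = 1/252; Σ_t [0,0]: t=0:+1/48 = 1/48; (3j)²=5/84 [(1 3 4; 0 -1 1)], sign=-1
I_A²/I_B² = (1/36)/(5/84) = 7/15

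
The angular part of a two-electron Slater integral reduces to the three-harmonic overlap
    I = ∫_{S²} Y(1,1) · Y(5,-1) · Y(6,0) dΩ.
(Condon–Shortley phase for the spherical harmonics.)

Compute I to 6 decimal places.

0.158246

m-sum 0 ✓  L=12 even ✓  4≤6≤6 ✓
Π(2lᵢ+1) = 3×11×13 = 429
triangle coeff Δ(1,5,6) = 1/858
Σ_t [0,0]: t=0:+1/14400 = 1/14400
(3j)²=6/143 [(1 5 6; 0 0 0)], sign=+1
Σ_t [0,0]: t=0:+1/34560 = 1/34560
(3j)²=5/286 [(1 5 6; 1 -1 0)], sign=+1
⇒ 4πI² = 45/143
I = (+1)√(45/143/(4π)) = 0.15824621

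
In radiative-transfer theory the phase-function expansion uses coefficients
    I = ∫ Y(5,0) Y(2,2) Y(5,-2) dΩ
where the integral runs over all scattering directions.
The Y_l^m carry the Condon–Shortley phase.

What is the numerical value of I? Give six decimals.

-0.191372

Rules hold: Σm=0, L=12 even, 3≤5≤7.
N = 11·5·11 = 605
Δ = 2!·8!·2!/13! = 1/38610
Racah Σ t=0..2: t=0:+1/2880 t=1:−1/576 t=2:+1/2880 = -1/960
⇒ 3j(5 2 5; 0 0 0)² = 10/429, sgn +1
Racah Σ t=2..2: t=2:+1/2880 = 1/2880
⇒ 3j(5 2 5; 0 2 -2)² = 14/429, sgn -1
4πI² = N·(3j₀)²·(3jₘ)² = 700/1521
I = -1·√(0.460224/4π) = -0.19137248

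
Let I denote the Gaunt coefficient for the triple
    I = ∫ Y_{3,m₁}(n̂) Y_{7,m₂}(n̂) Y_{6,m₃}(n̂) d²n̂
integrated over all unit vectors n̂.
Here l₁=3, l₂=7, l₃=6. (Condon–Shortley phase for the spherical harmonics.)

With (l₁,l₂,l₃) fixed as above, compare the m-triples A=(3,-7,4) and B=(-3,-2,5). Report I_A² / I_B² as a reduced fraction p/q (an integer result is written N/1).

Shared (l₁,l₂,l₃)=(3,7,6): N and (l;000)² cancel in I_A²/I_B².
A: Δ = 4!·2!·10!/17! = 1/2042040; Racah Σ t=0..0: t=0:+1/174182400 = 1/174182400; ⇒ 3j(3 7 6; 3 -7 4)² = 1/136, sgn +1
B: Δ = 4!·2!·10!/17! = 1/2042040; Racah Σ t=4..4: t=4:+1/17418240 = 1/17418240; ⇒ 3j(3 7 6; -3 -2 5)² = 25/12376, sgn -1
I_A²/I_B² = (1/136)/(25/12376) = 91/25

91/25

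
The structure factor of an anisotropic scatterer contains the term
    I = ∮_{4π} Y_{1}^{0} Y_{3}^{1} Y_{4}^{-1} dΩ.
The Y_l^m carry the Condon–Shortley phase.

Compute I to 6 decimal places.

-0.238414

Rules hold: Σm=0, L=8 even, 2≤4≤4.
N = 3·7·9 = 189
Δ = 0!·2!·6!/9! = 1/252
Racah Σ t=0..0: t=0:+1/36 = 1/36
⇒ 3j(1 3 4; 0 0 0)² = 4/63, sgn +1
Racah Σ t=0..0: t=0:+1/48 = 1/48
⇒ 3j(1 3 4; 0 1 -1)² = 5/84, sgn -1
4πI² = N·(3j₀)²·(3jₘ)² = 5/7
I = -1·√(0.714286/4π) = -0.23841361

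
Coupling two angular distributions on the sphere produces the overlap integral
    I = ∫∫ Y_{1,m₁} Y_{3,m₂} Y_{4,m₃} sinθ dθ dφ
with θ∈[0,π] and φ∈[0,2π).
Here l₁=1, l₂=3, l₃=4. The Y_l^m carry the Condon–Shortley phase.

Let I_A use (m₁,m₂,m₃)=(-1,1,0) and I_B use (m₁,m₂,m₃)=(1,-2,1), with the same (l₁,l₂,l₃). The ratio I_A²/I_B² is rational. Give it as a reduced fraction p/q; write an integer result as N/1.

Shared (l₁,l₂,l₃)=(1,3,4): N and (l;000)² cancel in I_A²/I_B².
A: Δ = 0!·2!·6!/9! = 1/252; Racah Σ t=0..0: t=0:+1/96 = 1/96; ⇒ 3j(1 3 4; -1 1 0)² = 1/42, sgn +1
B: Δ = 0!·2!·6!/9! = 1/252; Racah Σ t=0..0: t=0:+1/240 = 1/240; ⇒ 3j(1 3 4; 1 -2 1)² = 1/84, sgn -1
I_A²/I_B² = (1/42)/(1/84) = 2/1

2/1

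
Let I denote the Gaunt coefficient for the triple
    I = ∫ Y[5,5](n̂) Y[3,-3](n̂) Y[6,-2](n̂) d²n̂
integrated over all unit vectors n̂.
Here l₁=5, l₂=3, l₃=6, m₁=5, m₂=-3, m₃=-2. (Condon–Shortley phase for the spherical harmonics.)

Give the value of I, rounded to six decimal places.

-0.036034

m-sum 0 ✓  L=14 even ✓  2≤6≤8 ✓
Π(2lᵢ+1) = 11×7×13 = 1001
triangle coeff Δ(5,3,6) = 1/675675
Σ_t [0,2]: t=0:+1/8640 t=1:−1/2304 t=2:+1/8640 = -7/34560
(3j)²=7/429 [(5 3 6; 0 0 0)], sign=-1
Σ_t [0,0]: t=0:+1/1935360 = 1/1935360
(3j)²=1/1001 [(5 3 6; 5 -3 -2)], sign=+1
⇒ 4πI² = 7/429
I = (-1)√(7/429/(4π)) = -0.03603425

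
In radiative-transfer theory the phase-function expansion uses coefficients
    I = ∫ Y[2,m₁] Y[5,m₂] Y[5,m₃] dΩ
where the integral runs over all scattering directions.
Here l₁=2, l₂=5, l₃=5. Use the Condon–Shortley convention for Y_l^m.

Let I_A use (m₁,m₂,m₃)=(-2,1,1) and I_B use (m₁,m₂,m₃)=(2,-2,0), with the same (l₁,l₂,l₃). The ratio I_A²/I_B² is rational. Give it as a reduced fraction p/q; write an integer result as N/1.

Same 2,5,5: normalisation and zero-m 3j drop out of the ratio.
A: Δ: 2! 2! 8! / 13! → 1/38610; sum: t=2:+1/2304 = 1/2304; 3j²(2 5 5; -2 1 1) = Δ·Π!·Σ² = 5/143  (sign +1)
B: Δ: 2! 2! 8! / 13! → 1/38610; sum: t=0:+1/2880 = 1/2880; 3j²(2 5 5; 2 -2 0) = Δ·Π!·Σ² = 14/429  (sign -1)
I_A²/I_B² = (5/143)/(14/429) = 15/14

15/14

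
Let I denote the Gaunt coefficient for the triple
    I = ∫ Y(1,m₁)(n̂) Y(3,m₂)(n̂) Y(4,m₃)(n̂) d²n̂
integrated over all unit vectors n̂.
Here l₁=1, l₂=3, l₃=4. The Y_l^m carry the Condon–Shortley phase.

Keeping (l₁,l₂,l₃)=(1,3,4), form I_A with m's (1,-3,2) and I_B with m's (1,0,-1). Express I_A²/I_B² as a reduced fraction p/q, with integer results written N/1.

1/10

l's match ⇒ only the (l;m) 3-j factors differ between A and B.
A: triangle coeff Δ(1,3,4) = 1/252; Σ_t [0,0]: t=0:+1/1440 = 1/1440; (3j)²=1/252 [(1 3 4; 1 -3 2)], sign=+1
B: triangle coeff Δ(1,3,4) = 1/252; Σ_t [0,0]: t=0:+1/72 = 1/72; (3j)²=5/126 [(1 3 4; 1 0 -1)], sign=-1
I_A²/I_B² = (1/252)/(5/126) = 1/10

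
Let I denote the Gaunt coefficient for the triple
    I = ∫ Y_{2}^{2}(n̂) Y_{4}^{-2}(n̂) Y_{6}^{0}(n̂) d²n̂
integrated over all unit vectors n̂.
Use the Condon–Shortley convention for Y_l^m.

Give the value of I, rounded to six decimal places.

0.061597

Rules hold: Σm=0, L=12 even, 2≤6≤6.
N = 5·9·13 = 585
Δ = 0!·4!·8!/13! = 1/6435
Racah Σ t=0..0: t=0:+1/2304 = 1/2304
⇒ 3j(2 4 6; 0 0 0)² = 5/143, sgn +1
Racah Σ t=0..0: t=0:+1/34560 = 1/34560
⇒ 3j(2 4 6; 2 -2 0)² = 1/429, sgn +1
4πI² = N·(3j₀)²·(3jₘ)² = 75/1573
I = +1·√(0.0476796/4π) = 0.06159725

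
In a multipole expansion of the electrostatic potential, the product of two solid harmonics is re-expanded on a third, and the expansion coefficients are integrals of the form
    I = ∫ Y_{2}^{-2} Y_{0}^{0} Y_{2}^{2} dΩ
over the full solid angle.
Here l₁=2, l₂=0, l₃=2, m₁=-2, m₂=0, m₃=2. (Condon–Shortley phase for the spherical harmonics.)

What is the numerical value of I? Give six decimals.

Rules hold: Σm=0, L=4 even, 2≤2≤2.
N = 5·1·5 = 25
Δ = 0!·4!·0!/5! = 1/5
Racah Σ t=0..0: t=0:+1/4 = 1/4
⇒ 3j(2 0 2; 0 0 0)² = 1/5, sgn +1
Racah Σ t=0..0: t=0:+1/24 = 1/24
⇒ 3j(2 0 2; -2 0 2)² = 1/5, sgn +1
4πI² = N·(3j₀)²·(3jₘ)² = 1/1
I = +1·√(1/4π) = 0.28209479

0.282095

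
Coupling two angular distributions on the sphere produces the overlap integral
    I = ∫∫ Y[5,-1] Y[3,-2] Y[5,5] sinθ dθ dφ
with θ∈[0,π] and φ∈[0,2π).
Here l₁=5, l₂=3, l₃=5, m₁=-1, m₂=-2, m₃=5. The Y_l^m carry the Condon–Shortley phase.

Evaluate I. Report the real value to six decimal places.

0.000000

Σmᵢ = 2 ≠ 0, so the φ-integral vanishes; I = 0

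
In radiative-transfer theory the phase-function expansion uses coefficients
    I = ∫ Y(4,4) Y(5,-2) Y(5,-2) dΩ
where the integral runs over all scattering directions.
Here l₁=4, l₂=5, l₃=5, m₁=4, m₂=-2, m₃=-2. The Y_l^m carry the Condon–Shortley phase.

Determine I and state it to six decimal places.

0.181552

Checks pass: Σm=0; 14 even; l₃=5∈[1,9].
(2·4+1)(2·5+1)(2·5+1) = 1089
Δ: 4! 4! 6! / 15! → 1/3153150
sum: t=0:+1/69120 t=1:−1/1728 t=2:+1/576 t=3:−1/1728 t=4:+1/69120 = 7/11520
3j²(4 5 5; 0 0 0) = Δ·Π!·Σ² = 2/143  (sign -1)
sum: t=0:+1/20736 = 1/20736
3j²(4 5 5; 4 -2 -2) = Δ·Π!·Σ² = 35/1287  (sign -1)
combine: 4πI² = 1089·2/143·35/1287 = 70/169
take √, sign +1: I = 0.18155187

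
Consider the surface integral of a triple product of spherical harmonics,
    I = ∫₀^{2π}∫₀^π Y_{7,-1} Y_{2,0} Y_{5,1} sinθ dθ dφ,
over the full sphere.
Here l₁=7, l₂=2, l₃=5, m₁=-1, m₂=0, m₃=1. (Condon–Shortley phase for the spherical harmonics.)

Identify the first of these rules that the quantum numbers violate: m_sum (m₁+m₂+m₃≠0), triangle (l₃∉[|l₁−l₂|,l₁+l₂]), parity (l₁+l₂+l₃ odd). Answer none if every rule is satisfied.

m₁+m₂+m₃ = -1 + 0 + 1 = 0  ✓
triangle: |7−2|=5 ≤ l₃=5 ≤ 7+2=9  ✓
parity: l₁+l₂+l₃ = 14 is even  ✓

none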